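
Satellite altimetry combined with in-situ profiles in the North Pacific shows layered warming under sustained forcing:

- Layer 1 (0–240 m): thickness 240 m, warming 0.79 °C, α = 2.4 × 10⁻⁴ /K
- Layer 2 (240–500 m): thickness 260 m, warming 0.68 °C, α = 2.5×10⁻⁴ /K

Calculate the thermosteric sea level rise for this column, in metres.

Δh ≈ 0.090 m

0–240 m: 2.4×10⁻⁴ × 0.79 × 240 = 0.045504 m
240–500 m: 260 × 0.68 × 2.5×10⁻⁴ = 0.04420 m
Δh = 0.045504 + 0.04420 = 0.089704 m ≈ 0.090 m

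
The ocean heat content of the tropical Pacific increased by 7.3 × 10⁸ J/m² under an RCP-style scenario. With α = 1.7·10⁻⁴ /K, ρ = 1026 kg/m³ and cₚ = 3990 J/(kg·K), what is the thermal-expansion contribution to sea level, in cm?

Δh = αQ/(ρcₚ) = 1.7×10⁻⁴ × 7.3×10⁸ / (1026 × 3990) ≈ 0.030315 m

about 3.03 cm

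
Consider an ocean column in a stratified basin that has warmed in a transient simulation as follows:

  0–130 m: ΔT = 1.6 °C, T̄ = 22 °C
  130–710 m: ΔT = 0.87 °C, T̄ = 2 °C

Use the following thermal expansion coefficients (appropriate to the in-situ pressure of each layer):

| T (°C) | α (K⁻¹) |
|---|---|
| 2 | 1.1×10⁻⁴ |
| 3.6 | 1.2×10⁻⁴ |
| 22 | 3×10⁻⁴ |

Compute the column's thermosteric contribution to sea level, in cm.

11.8 cm

Layer 1 at 22 °C → α = 3×10⁻⁴ K⁻¹
Layer 2 at 2 °C → α = 1.1×10⁻⁴ K⁻¹
1.6 × 130 × 3×10⁻⁴ = 0.06240 m
Layer 2: 580 × 1.1×10⁻⁴ × 0.87 = 0.055506 m
Δh = 0.06240 + 0.055506 = 0.117906 m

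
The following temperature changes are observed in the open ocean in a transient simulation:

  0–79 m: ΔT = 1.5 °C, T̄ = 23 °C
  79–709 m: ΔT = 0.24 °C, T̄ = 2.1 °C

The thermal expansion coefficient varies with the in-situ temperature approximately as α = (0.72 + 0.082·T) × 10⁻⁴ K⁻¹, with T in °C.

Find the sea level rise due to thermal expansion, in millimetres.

Layer 1: α = (0.72 + 0.082×23)×10⁻⁴ = 2.606×10⁻⁴ K⁻¹
Layer 2: α = (0.72 + 0.082×2.1)×10⁻⁴ = 0.8922×10⁻⁴ K⁻¹
2.606×10⁻⁴ × 1.5 × 79 = 0.0308811 m
630 × 0.24 × 0.8922×10⁻⁴ = 0.013490064 m
Δh = 0.0308811 + 0.013490064 = 0.044371164 m

about 44 mm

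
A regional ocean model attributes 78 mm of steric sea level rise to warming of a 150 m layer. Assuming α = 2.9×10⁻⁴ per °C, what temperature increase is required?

ΔT = Δh/(αH) = 0.078 / (2.9×10⁻⁴ × 150) ≈ 1.793 °C

1.79 °C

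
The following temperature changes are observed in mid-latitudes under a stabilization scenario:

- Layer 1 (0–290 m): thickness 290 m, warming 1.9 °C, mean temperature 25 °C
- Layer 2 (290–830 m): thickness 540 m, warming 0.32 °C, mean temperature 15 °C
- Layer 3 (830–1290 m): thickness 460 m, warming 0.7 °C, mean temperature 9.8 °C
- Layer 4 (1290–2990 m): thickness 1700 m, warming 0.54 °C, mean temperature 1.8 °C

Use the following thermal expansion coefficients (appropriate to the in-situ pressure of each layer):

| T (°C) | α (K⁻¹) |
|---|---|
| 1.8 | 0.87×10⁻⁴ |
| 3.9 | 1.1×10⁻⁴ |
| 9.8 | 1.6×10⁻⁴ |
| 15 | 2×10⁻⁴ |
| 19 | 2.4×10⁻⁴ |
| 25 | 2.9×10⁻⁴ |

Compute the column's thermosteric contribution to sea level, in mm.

Δh ≈ 326 mm

Layer 1 at 25 °C → α = 2.9×10⁻⁴ K⁻¹
Layer 2 at 15 °C → α = 2×10⁻⁴ K⁻¹
Layer 3 at 9.8 °C → α = 1.6×10⁻⁴ K⁻¹
Layer 4 at 1.8 °C → α = 0.87×10⁻⁴ K⁻¹
1.9 × 290 × 2.9×10⁻⁴ = 0.15979 m
Layer 2: 540 × 0.32 × 2×10⁻⁴ = 0.03456 m
Layer 3: 460 × 1.6×10⁻⁴ × 0.7 = 0.05152 m
Layer 4: 0.87×10⁻⁴ × 1700 × 0.54 = 0.079866 m
Δh = 0.15979 + 0.03456 + 0.05152 + 0.079866 = 0.325736 m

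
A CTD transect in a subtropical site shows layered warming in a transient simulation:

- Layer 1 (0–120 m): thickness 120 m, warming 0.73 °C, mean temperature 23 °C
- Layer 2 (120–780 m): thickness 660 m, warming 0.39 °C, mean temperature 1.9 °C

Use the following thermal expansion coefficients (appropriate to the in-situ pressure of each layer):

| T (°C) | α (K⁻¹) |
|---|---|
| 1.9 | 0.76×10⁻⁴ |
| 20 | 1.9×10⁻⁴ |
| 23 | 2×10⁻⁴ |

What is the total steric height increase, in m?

about 0.0371 m

Layer 1 at 23 °C → α = 2×10⁻⁴ K⁻¹
Layer 2 at 1.9 °C → α = 0.76×10⁻⁴ K⁻¹
2×10⁻⁴ × 120 × 0.73 = 0.01752 m
Layer 2: 660 × 0.76×10⁻⁴ × 0.39 = 0.0195624 m
Δh = 0.01752 + 0.0195624 = 0.0370824 m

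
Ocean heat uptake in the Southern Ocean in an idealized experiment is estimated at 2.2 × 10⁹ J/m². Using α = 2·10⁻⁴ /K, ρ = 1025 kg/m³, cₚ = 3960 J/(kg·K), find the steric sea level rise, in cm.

Δh = αQ/(ρcₚ) = 2×10⁻⁴ × 2.2×10⁹ / (1025 × 3960) ≈ 0.10840 m

10.8 cm of thermosteric rise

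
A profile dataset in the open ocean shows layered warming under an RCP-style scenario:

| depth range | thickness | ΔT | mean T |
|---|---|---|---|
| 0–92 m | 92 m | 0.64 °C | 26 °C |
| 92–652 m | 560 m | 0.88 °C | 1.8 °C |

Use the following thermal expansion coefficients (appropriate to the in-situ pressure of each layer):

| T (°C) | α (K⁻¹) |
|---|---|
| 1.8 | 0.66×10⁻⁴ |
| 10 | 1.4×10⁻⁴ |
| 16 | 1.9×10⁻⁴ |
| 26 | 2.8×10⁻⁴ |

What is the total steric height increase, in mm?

49.0 mm of thermosteric rise

Layer 1 at 26 °C → α = 2.8×10⁻⁴ K⁻¹
Layer 2 at 1.8 °C → α = 0.66×10⁻⁴ K⁻¹
0.64 × 2.8×10⁻⁴ × 92 = 0.0164864 m
92–652 m: 0.88 × 0.66×10⁻⁴ × 560 = 0.0325248 m
Δh = 0.0164864 + 0.0325248 = 0.0490112 m ≈ 49.0 mm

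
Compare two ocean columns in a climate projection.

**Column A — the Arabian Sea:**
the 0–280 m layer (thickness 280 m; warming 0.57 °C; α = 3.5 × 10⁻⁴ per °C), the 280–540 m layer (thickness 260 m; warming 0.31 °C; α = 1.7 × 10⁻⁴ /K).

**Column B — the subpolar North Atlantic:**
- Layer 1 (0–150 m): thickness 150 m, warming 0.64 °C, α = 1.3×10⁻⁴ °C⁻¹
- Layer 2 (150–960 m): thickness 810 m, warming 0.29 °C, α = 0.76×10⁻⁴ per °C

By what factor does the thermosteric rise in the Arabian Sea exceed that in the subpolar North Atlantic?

A 0–280 m: 3.5×10⁻⁴ × 0.57 × 280 = 0.05586 m
A 0.31 × 260 × 1.7×10⁻⁴ = 0.013702 m
A total: 0.069562 m
B Layer 1: 1.3×10⁻⁴ × 150 × 0.64 = 0.01248 m
B Layer 2: 0.76×10⁻⁴ × 810 × 0.29 = 0.0178524 m
B total: 0.0303324 m
Ratio: 0.069562 / 0.0303324 ≈ 2.293

a factor of 2.3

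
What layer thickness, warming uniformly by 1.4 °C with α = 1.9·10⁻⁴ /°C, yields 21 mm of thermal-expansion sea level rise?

H ≈ 79 m

H = Δh/(αΔT) = 0.021 / (1.9×10⁻⁴ × 1.4) ≈ 78.95 m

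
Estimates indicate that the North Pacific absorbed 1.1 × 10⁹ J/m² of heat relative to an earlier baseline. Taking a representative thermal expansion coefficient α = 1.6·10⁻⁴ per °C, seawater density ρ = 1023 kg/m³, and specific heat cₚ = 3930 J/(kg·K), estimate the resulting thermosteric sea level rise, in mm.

44 mm

Δh = αQ/(ρcₚ) = 1.6×10⁻⁴ × 1.1×10⁹ / (1023 × 3930) ≈ 0.043777 m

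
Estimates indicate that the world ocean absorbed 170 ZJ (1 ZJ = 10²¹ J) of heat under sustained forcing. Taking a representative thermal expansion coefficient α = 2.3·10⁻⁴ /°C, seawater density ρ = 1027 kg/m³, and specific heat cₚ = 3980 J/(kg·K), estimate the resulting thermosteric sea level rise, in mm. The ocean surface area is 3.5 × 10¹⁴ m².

27.3 mm

Per unit area: Q = 170×10²¹ / (3.5×10¹⁴) ≈ 4.857×10⁸ J/m²
Δh = αQ/(ρcₚ) = 2.3×10⁻⁴ × 4.857×10⁸ / (1027 × 3980) ≈ 0.02733 m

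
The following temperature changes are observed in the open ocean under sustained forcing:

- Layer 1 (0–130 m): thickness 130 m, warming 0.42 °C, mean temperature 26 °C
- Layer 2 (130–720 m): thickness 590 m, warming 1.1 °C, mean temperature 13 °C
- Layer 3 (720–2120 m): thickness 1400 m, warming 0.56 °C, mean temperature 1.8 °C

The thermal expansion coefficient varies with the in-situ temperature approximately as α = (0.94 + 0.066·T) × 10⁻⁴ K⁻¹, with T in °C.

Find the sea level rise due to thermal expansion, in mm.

Layer 1: α = (0.94 + 0.066×26)×10⁻⁴ = 2.656×10⁻⁴ K⁻¹
Layer 2: α = (0.94 + 0.066×13)×10⁻⁴ = 1.798×10⁻⁴ K⁻¹
Layer 3: α = (0.94 + 0.066×1.8)×10⁻⁴ = 1.0588×10⁻⁴ K⁻¹
Layer 1: 2.656×10⁻⁴ × 130 × 0.42 = 0.01450176 m
1.1 × 590 × 1.798×10⁻⁴ = 0.1166902 m
720–2120 m: 1.0588×10⁻⁴ × 1400 × 0.56 = 0.08300992 m
Δh = 0.01450176 + 0.1166902 + 0.08300992 = 0.21420188 m

210 mm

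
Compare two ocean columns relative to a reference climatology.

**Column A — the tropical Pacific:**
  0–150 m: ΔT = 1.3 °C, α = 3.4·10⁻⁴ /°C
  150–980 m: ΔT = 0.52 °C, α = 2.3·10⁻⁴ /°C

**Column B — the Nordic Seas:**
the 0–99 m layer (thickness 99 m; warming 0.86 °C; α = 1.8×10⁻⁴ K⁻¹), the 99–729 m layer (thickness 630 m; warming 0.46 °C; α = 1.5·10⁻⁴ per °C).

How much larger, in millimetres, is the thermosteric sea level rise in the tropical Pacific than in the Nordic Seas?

110 mm larger

A 0–150 m: 1.3 × 150 × 3.4×10⁻⁴ = 0.06630 m
A 0.52 × 2.3×10⁻⁴ × 830 = 0.099268 m
A total: 0.165568 m
B Layer 1: 1.8×10⁻⁴ × 0.86 × 99 = 0.0153252 m
B Layer 2: 0.46 × 1.5×10⁻⁴ × 630 = 0.04347 m
B total: 0.0587952 m
Difference: 0.165568 − 0.0587952 = 0.1067728 m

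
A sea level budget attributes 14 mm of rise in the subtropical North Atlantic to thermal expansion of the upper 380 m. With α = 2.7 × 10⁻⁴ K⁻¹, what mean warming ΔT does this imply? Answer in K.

about 0.14 K

ΔT = Δh/(αH) = 0.014 / (2.7×10⁻⁴ × 380) ≈ 0.1365 K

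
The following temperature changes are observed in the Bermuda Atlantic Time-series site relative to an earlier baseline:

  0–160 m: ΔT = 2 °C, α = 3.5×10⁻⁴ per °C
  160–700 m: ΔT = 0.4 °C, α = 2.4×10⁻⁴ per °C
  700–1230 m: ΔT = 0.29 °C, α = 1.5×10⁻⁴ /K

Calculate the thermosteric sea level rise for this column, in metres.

0–160 m: 2 × 3.5×10⁻⁴ × 160 = 0.11200 m
160–700 m: 2.4×10⁻⁴ × 540 × 0.4 = 0.05184 m
700–1230 m: 530 × 1.5×10⁻⁴ × 0.29 = 0.023055 m
Δh = 0.11200 + 0.05184 + 0.023055 = 0.186895 m

Δh = 0.187 m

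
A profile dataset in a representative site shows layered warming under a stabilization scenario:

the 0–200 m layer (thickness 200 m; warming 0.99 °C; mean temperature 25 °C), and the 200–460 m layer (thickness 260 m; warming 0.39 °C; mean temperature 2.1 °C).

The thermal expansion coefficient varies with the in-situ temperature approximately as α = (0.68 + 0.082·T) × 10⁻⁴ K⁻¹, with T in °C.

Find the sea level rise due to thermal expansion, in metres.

Layer 1: α = (0.68 + 0.082×25)×10⁻⁴ = 2.73×10⁻⁴ K⁻¹
Layer 2: α = (0.68 + 0.082×2.1)×10⁻⁴ = 0.8522×10⁻⁴ K⁻¹
Layer 1: 0.99 × 200 × 2.73×10⁻⁴ = 0.054054 m
Layer 2: 0.8522×10⁻⁴ × 260 × 0.39 = 0.008641308 m
Δh = 0.054054 + 0.008641308 = 0.062695308 m

about 0.0627 m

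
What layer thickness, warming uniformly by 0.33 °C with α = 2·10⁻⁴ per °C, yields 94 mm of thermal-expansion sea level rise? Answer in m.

H = Δh/(αΔT) = 0.094 / (2×10⁻⁴ × 0.33) ≈ 1424 m

1400 m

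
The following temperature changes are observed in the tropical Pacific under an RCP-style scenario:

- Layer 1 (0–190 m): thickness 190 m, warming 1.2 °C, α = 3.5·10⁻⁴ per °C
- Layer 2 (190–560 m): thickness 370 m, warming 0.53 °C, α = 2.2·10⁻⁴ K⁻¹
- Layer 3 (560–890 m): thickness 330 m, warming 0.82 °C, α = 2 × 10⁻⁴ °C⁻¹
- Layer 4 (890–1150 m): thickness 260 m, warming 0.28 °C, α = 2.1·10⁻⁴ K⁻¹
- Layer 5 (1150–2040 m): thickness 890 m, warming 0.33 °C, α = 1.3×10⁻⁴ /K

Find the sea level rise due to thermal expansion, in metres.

3.5×10⁻⁴ × 190 × 1.2 = 0.07980 m
Layer 2: 2.2×10⁻⁴ × 0.53 × 370 = 0.043142 m
560–890 m: 2×10⁻⁴ × 0.82 × 330 = 0.05412 m
890–1150 m: 0.28 × 260 × 2.1×10⁻⁴ = 0.015288 m
Layer 5: 890 × 1.3×10⁻⁴ × 0.33 = 0.038181 m
Δh = 0.07980 + 0.043142 + 0.05412 + 0.015288 + 0.038181 = 0.230531 m

Δh ≈ 0.231 m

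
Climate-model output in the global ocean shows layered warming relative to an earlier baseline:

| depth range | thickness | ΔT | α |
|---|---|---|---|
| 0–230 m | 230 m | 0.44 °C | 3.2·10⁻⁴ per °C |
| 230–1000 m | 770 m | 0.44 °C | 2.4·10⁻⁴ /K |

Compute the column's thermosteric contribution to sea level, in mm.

Layer 1: 0.44 × 3.2×10⁻⁴ × 230 = 0.032384 m
230–1000 m: 2.4×10⁻⁴ × 0.44 × 770 = 0.081312 m
Δh = 0.032384 + 0.081312 = 0.113696 m

110 mm of thermosteric rise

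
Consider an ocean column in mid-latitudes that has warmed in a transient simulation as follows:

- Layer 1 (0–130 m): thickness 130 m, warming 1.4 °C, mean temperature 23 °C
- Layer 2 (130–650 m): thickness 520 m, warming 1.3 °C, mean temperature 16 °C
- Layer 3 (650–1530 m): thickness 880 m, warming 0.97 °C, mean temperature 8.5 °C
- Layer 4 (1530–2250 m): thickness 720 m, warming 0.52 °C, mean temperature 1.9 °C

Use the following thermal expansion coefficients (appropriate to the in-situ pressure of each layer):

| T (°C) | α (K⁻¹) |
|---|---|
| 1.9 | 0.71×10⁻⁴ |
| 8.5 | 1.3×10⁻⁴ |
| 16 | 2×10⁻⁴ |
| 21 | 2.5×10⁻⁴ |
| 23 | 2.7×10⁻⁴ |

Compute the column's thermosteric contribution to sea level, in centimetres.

Layer 1 at 23 °C → α = 2.7×10⁻⁴ K⁻¹
Layer 2 at 16 °C → α = 2×10⁻⁴ K⁻¹
Layer 3 at 8.5 °C → α = 1.3×10⁻⁴ K⁻¹
Layer 4 at 1.9 °C → α = 0.71×10⁻⁴ K⁻¹
1.4 × 2.7×10⁻⁴ × 130 = 0.04914 m
Layer 2: 1.3 × 520 × 2×10⁻⁴ = 0.13520 m
1.3×10⁻⁴ × 0.97 × 880 = 0.110968 m
Layer 4: 720 × 0.52 × 0.71×10⁻⁴ = 0.0265824 m
Δh = 0.04914 + 0.13520 + 0.110968 + 0.0265824 = 0.3218904 m

about 32.2 cm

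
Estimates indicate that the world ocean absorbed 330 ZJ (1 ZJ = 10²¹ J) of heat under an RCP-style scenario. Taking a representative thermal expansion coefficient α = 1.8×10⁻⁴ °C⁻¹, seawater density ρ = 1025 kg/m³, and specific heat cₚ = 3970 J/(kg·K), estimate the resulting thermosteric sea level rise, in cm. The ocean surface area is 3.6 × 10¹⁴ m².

about 4.05 cm

Per unit area: Q = 330×10²¹ / (3.6×10¹⁴) ≈ 9.167×10⁸ J/m²
Δh = αQ/(ρcₚ) = 1.8×10⁻⁴ × 9.167×10⁸ / (1025 × 3970) ≈ 0.040549 m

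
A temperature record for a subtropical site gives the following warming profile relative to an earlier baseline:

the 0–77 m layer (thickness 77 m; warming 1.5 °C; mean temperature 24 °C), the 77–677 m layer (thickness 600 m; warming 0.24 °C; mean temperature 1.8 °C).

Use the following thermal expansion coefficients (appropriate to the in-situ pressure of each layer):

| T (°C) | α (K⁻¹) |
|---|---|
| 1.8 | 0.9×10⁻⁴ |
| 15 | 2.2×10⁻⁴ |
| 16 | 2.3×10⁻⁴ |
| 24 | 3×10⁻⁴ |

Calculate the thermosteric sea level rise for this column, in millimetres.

Layer 1 at 24 °C → α = 3×10⁻⁴ K⁻¹
Layer 2 at 1.8 °C → α = 0.9×10⁻⁴ K⁻¹
0–77 m: 1.5 × 77 × 3×10⁻⁴ = 0.03465 m
77–677 m: 0.24 × 600 × 0.9×10⁻⁴ = 0.01296 m
Δh = 0.03465 + 0.01296 = 0.04761 m

47.6 mm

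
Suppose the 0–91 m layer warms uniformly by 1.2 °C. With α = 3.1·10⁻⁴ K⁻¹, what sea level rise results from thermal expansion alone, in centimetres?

Δh = αΔT·H = 3.1×10⁻⁴ × 1.2 × 91 = 0.033852 m

3.39 cm of thermosteric rise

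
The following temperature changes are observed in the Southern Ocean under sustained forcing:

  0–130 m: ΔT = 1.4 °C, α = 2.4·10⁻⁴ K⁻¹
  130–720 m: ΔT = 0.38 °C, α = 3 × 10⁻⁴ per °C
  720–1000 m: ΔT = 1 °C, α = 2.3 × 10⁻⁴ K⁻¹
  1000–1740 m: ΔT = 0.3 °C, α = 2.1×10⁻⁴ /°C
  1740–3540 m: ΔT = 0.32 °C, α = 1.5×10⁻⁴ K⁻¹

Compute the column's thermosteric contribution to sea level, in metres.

about 0.308 m

2.4×10⁻⁴ × 1.4 × 130 = 0.04368 m
130–720 m: 3×10⁻⁴ × 590 × 0.38 = 0.06726 m
720–1000 m: 2.3×10⁻⁴ × 1 × 280 = 0.06440 m
1000–1740 m: 0.3 × 740 × 2.1×10⁻⁴ = 0.04662 m
1740–3540 m: 1.5×10⁻⁴ × 0.32 × 1800 = 0.08640 m
Δh = 0.04368 + 0.06726 + 0.06440 + 0.04662 + 0.08640 = 0.30836 m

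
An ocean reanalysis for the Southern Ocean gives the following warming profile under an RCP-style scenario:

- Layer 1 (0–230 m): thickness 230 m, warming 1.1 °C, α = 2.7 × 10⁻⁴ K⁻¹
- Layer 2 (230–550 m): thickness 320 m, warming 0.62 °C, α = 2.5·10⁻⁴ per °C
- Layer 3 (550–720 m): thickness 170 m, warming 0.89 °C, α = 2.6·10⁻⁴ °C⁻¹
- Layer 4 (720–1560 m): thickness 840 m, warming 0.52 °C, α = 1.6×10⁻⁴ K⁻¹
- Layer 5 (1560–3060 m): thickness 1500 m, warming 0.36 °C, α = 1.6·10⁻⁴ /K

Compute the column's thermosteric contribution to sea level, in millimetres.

230 × 1.1 × 2.7×10⁻⁴ = 0.06831 m
Layer 2: 0.62 × 320 × 2.5×10⁻⁴ = 0.04960 m
0.89 × 2.6×10⁻⁴ × 170 = 0.039338 m
720–1560 m: 840 × 1.6×10⁻⁴ × 0.52 = 0.069888 m
1560–3060 m: 1.6×10⁻⁴ × 1500 × 0.36 = 0.08640 m
Δh = 0.06831 + 0.04960 + 0.039338 + 0.069888 + 0.08640 = 0.313536 m

Δh ≈ 314 mm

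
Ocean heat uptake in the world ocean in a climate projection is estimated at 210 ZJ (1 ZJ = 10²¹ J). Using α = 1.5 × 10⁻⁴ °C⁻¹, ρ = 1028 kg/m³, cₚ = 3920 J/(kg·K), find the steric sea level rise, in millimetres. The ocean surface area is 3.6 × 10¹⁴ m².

Δh ≈ 22 mm

Per unit area: Q = 210×10²¹ / (3.6×10¹⁴) ≈ 5.833×10⁸ J/m²
Δh = αQ/(ρcₚ) = 1.5×10⁻⁴ × 5.833×10⁸ / (1028 × 3920) ≈ 0.021712 m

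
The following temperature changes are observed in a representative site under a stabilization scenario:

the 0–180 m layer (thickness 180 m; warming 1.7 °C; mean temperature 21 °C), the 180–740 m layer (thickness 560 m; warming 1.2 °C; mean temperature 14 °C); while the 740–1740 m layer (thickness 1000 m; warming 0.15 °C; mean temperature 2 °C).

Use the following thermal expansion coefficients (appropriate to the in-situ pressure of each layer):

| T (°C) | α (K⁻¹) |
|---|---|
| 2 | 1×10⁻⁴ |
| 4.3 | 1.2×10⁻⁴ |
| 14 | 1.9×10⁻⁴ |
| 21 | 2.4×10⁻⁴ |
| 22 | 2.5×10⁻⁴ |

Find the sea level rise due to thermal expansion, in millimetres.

Δh ≈ 216 mm

Layer 1 at 21 °C → α = 2.4×10⁻⁴ K⁻¹
Layer 2 at 14 °C → α = 1.9×10⁻⁴ K⁻¹
Layer 3 at 2 °C → α = 1×10⁻⁴ K⁻¹
0–180 m: 180 × 1.7 × 2.4×10⁻⁴ = 0.07344 m
Layer 2: 560 × 1.2 × 1.9×10⁻⁴ = 0.12768 m
740–1740 m: 1000 × 1×10⁻⁴ × 0.15 = 0.01500 m
Δh = 0.07344 + 0.12768 + 0.01500 = 0.21612 m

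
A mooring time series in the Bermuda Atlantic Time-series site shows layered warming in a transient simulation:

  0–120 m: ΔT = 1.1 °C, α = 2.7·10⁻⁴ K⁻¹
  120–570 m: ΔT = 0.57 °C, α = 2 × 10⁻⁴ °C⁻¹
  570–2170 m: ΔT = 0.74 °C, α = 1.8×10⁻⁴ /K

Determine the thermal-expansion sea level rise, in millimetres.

120 × 1.1 × 2.7×10⁻⁴ = 0.03564 m
450 × 0.57 × 2×10⁻⁴ = 0.05130 m
0.74 × 1600 × 1.8×10⁻⁴ = 0.21312 m
Δh = 0.03564 + 0.05130 + 0.21312 = 0.30006 m

Δh = 300 mm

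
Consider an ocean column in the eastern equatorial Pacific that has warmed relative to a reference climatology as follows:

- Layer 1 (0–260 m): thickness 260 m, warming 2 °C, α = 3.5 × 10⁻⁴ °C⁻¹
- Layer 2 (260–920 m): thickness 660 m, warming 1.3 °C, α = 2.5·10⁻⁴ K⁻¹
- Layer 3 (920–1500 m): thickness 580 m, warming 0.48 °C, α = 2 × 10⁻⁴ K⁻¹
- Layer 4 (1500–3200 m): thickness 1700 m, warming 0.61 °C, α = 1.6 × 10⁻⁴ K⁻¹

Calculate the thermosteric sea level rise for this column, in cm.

about 62 cm

Layer 1: 2 × 3.5×10⁻⁴ × 260 = 0.18200 m
260–920 m: 1.3 × 660 × 2.5×10⁻⁴ = 0.21450 m
920–1500 m: 580 × 2×10⁻⁴ × 0.48 = 0.05568 m
0.61 × 1.6×10⁻⁴ × 1700 = 0.16592 m
Δh = 0.18200 + 0.21450 + 0.05568 + 0.16592 = 0.61810 m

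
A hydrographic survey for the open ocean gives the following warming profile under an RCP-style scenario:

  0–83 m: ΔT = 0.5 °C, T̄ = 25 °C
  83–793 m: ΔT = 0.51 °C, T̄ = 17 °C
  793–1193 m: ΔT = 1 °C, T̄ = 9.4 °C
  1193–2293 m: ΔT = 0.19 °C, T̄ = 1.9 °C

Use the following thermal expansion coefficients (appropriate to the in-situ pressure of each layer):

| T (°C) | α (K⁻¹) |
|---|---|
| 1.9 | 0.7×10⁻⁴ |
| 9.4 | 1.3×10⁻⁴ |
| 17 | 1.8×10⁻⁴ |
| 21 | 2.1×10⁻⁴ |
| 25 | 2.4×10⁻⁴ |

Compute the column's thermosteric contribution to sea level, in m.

Layer 1 at 25 °C → α = 2.4×10⁻⁴ K⁻¹
Layer 2 at 17 °C → α = 1.8×10⁻⁴ K⁻¹
Layer 3 at 9.4 °C → α = 1.3×10⁻⁴ K⁻¹
Layer 4 at 1.9 °C → α = 0.7×10⁻⁴ K⁻¹
Layer 1: 83 × 0.5 × 2.4×10⁻⁴ = 0.00996 m
83–793 m: 710 × 1.8×10⁻⁴ × 0.51 = 0.065178 m
793–1193 m: 400 × 1.3×10⁻⁴ × 1 = 0.05200 m
1193–2293 m: 1100 × 0.19 × 0.7×10⁻⁴ = 0.01463 m
Δh = 0.00996 + 0.065178 + 0.05200 + 0.01463 = 0.141768 m

0.142 m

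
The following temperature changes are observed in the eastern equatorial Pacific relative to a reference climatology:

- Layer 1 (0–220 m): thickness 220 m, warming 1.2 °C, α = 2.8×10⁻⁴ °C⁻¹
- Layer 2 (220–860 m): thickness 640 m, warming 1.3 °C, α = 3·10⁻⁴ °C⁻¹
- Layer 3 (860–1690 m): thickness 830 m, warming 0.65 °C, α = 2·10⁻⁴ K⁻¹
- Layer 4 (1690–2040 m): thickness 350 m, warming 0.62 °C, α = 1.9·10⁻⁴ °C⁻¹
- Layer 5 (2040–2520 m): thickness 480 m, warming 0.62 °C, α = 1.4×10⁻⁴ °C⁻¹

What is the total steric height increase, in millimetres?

Δh ≈ 514 mm

Layer 1: 1.2 × 220 × 2.8×10⁻⁴ = 0.07392 m
1.3 × 640 × 3×10⁻⁴ = 0.24960 m
830 × 2×10⁻⁴ × 0.65 = 0.10790 m
Layer 4: 1.9×10⁻⁴ × 350 × 0.62 = 0.04123 m
Layer 5: 1.4×10⁻⁴ × 480 × 0.62 = 0.041664 m
Δh = 0.07392 + 0.24960 + 0.10790 + 0.04123 + 0.041664 = 0.514314 m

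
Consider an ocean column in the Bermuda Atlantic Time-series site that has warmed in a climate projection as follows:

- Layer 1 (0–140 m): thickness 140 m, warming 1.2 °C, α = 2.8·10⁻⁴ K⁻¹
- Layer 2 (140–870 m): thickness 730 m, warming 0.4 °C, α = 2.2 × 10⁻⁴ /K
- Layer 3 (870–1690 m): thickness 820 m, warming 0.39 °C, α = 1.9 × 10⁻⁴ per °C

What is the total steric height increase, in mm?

about 172 mm

Layer 1: 2.8×10⁻⁴ × 140 × 1.2 = 0.04704 m
730 × 0.4 × 2.2×10⁻⁴ = 0.06424 m
870–1690 m: 1.9×10⁻⁴ × 0.39 × 820 = 0.060762 m
Δh = 0.04704 + 0.06424 + 0.060762 = 0.172042 m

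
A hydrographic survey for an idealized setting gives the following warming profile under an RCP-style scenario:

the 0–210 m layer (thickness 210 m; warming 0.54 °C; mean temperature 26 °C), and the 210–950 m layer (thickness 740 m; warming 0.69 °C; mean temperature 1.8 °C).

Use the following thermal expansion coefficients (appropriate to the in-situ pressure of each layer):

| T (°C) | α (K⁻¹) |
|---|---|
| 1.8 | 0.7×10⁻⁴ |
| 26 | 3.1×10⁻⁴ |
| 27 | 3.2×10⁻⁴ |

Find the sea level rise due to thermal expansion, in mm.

Δh = 71 mm

Layer 1 at 26 °C → α = 3.1×10⁻⁴ K⁻¹
Layer 2 at 1.8 °C → α = 0.7×10⁻⁴ K⁻¹
210 × 0.54 × 3.1×10⁻⁴ = 0.035154 m
Layer 2: 0.69 × 0.7×10⁻⁴ × 740 = 0.035742 m
Δh = 0.035154 + 0.035742 = 0.070896 m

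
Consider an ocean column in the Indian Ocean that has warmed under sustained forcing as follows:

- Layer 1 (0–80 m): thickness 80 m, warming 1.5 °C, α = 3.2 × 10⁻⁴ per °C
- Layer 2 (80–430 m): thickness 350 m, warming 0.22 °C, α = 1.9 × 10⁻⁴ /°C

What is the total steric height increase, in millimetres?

Layer 1: 3.2×10⁻⁴ × 1.5 × 80 = 0.03840 m
Layer 2: 350 × 1.9×10⁻⁴ × 0.22 = 0.01463 m
Δh = 0.03840 + 0.01463 = 0.05303 m

53 mm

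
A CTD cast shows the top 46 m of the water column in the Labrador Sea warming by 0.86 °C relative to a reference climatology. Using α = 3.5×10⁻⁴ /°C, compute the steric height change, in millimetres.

Δh = αΔT·H = 3.5×10⁻⁴ × 0.86 × 46 = 0.013846 m

Δh = 13.8 mm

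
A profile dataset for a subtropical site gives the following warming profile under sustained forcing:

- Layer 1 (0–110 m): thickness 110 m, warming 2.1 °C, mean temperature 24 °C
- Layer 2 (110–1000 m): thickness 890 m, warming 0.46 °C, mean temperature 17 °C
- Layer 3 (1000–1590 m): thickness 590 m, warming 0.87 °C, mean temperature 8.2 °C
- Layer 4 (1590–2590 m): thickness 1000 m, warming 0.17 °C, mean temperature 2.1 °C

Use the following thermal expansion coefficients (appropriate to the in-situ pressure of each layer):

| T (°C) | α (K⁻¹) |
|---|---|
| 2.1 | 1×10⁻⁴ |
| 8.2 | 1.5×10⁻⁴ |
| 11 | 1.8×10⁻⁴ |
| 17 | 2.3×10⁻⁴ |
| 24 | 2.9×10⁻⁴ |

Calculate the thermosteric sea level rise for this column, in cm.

Layer 1 at 24 °C → α = 2.9×10⁻⁴ K⁻¹
Layer 2 at 17 °C → α = 2.3×10⁻⁴ K⁻¹
Layer 3 at 8.2 °C → α = 1.5×10⁻⁴ K⁻¹
Layer 4 at 2.1 °C → α = 1×10⁻⁴ K⁻¹
2.1 × 110 × 2.9×10⁻⁴ = 0.06699 m
110–1000 m: 890 × 0.46 × 2.3×10⁻⁴ = 0.094162 m
Layer 3: 0.87 × 590 × 1.5×10⁻⁴ = 0.076995 m
1590–2590 m: 0.17 × 1000 × 1×10⁻⁴ = 0.01700 m
Δh = 0.06699 + 0.094162 + 0.076995 + 0.01700 = 0.255147 m ≈ 26 cm

26 cm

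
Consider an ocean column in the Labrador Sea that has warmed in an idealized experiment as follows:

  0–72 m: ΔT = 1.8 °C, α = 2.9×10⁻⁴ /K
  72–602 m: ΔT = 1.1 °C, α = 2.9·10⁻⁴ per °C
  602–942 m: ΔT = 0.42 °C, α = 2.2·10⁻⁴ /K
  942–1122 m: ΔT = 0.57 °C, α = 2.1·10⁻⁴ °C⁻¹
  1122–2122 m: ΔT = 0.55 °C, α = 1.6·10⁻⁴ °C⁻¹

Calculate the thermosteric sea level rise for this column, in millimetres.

about 348 mm

2.9×10⁻⁴ × 72 × 1.8 = 0.037584 m
1.1 × 530 × 2.9×10⁻⁴ = 0.16907 m
602–942 m: 2.2×10⁻⁴ × 0.42 × 340 = 0.031416 m
180 × 0.57 × 2.1×10⁻⁴ = 0.021546 m
1000 × 0.55 × 1.6×10⁻⁴ = 0.08800 m
Δh = 0.037584 + 0.16907 + 0.031416 + 0.021546 + 0.08800 = 0.347616 m ≈ 348 mm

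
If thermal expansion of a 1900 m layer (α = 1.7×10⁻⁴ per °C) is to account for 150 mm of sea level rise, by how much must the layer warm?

ΔT = Δh/(αH) = 0.15 / (1.7×10⁻⁴ × 1900) ≈ 0.4644 K

0.46 K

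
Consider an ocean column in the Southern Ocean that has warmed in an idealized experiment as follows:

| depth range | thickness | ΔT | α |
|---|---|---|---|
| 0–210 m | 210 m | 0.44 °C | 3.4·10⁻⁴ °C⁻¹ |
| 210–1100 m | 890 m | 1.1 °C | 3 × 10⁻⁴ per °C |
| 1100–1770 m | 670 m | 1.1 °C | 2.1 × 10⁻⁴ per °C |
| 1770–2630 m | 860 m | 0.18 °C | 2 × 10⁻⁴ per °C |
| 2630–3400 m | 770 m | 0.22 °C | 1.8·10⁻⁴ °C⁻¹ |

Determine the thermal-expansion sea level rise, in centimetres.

Δh = 54.1 cm

Layer 1: 3.4×10⁻⁴ × 0.44 × 210 = 0.031416 m
Layer 2: 3×10⁻⁴ × 1.1 × 890 = 0.29370 m
1.1 × 2.1×10⁻⁴ × 670 = 0.15477 m
1770–2630 m: 860 × 0.18 × 2×10⁻⁴ = 0.03096 m
2630–3400 m: 1.8×10⁻⁴ × 770 × 0.22 = 0.030492 m
Δh = 0.031416 + 0.29370 + 0.15477 + 0.03096 + 0.030492 = 0.541338 m ≈ 54.1 cm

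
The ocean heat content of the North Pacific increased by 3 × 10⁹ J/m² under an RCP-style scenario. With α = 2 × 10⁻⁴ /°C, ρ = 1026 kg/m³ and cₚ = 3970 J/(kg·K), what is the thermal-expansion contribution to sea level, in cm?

Δh = αQ/(ρcₚ) = 2×10⁻⁴ × 3×10⁹ / (1026 × 3970) ≈ 0.14730 m

15 cm of thermosteric rise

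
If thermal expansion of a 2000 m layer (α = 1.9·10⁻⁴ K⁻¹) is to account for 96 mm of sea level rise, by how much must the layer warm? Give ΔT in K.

0.253 K

ΔT = Δh/(αH) = 0.096 / (1.9×10⁻⁴ × 2000) ≈ 0.2526 K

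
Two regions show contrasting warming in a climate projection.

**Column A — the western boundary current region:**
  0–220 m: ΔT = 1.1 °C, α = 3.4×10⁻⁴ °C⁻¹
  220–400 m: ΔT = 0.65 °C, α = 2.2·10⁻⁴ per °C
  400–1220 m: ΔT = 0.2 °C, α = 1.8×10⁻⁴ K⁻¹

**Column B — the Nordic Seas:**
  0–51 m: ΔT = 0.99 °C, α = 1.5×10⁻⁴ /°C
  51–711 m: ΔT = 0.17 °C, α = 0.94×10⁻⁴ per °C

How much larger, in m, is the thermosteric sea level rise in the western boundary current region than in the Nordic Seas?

A Layer 1: 220 × 1.1 × 3.4×10⁻⁴ = 0.08228 m
A 0.65 × 180 × 2.2×10⁻⁴ = 0.02574 m
A 0.2 × 1.8×10⁻⁴ × 820 = 0.02952 m
A total: 0.13754 m
B 51 × 0.99 × 1.5×10⁻⁴ = 0.0075735 m
B Layer 2: 0.94×10⁻⁴ × 660 × 0.17 = 0.0105468 m
B total: 0.0181203 m
Difference: 0.13754 − 0.0181203 = 0.1194197 m

0.119 m larger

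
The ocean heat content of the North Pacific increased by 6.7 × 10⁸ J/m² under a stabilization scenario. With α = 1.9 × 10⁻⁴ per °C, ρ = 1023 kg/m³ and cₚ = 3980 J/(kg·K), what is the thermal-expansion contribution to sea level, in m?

Δh = αQ/(ρcₚ) = 1.9×10⁻⁴ × 6.7×10⁸ / (1023 × 3980) ≈ 0.031266 m

Δh ≈ 0.031 m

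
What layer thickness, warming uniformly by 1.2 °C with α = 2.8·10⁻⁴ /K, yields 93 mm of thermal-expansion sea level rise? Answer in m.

H ≈ 280 m

H = Δh/(αΔT) = 0.093 / (2.8×10⁻⁴ × 1.2) ≈ 276.8 m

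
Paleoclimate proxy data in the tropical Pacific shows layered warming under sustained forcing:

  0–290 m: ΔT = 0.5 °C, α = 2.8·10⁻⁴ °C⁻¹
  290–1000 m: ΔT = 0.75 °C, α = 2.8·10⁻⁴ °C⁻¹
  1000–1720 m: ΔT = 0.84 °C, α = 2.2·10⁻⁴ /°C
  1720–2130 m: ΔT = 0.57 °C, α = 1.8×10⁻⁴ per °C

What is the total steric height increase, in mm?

365 mm

0–290 m: 2.8×10⁻⁴ × 290 × 0.5 = 0.04060 m
Layer 2: 710 × 2.8×10⁻⁴ × 0.75 = 0.14910 m
1000–1720 m: 0.84 × 2.2×10⁻⁴ × 720 = 0.133056 m
Layer 4: 1.8×10⁻⁴ × 0.57 × 410 = 0.042066 m
Δh = 0.04060 + 0.14910 + 0.133056 + 0.042066 = 0.364822 m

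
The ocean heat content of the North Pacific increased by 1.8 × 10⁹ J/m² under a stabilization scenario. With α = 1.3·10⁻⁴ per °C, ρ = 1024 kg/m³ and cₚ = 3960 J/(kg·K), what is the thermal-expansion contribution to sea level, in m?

Δh = 0.058 m

Δh = αQ/(ρcₚ) = 1.3×10⁻⁴ × 1.8×10⁹ / (1024 × 3960) ≈ 0.057706 m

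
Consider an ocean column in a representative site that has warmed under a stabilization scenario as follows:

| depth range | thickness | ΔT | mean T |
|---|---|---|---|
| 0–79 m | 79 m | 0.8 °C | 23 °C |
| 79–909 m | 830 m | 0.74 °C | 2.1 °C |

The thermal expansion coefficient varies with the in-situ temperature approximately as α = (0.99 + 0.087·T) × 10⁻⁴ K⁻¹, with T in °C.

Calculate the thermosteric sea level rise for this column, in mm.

Layer 1: α = (0.99 + 0.087×23)×10⁻⁴ = 2.991×10⁻⁴ K⁻¹
Layer 2: α = (0.99 + 0.087×2.1)×10⁻⁴ = 1.1727×10⁻⁴ K⁻¹
79 × 0.8 × 2.991×10⁻⁴ = 0.01890312 m
0.74 × 1.1727×10⁻⁴ × 830 = 0.072027234 m
Δh = 0.01890312 + 0.072027234 = 0.090930354 m ≈ 90.9 mm

about 90.9 mm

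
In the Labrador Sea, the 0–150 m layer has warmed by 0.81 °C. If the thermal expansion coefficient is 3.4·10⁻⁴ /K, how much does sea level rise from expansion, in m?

Δh = αΔT·H = 3.4×10⁻⁴ × 0.81 × 150 = 0.04131 m

0.0413 m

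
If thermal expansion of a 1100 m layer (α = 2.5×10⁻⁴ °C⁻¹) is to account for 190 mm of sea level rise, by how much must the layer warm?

ΔT ≈ 0.691 °C

ΔT = Δh/(αH) = 0.19 / (2.5×10⁻⁴ × 1100) ≈ 0.6909 °C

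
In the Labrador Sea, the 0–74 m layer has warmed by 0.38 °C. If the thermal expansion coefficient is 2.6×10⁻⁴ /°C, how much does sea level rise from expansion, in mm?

Δh = αΔT·H = 2.6×10⁻⁴ × 0.38 × 74 = 0.0073112 m

7.31 mm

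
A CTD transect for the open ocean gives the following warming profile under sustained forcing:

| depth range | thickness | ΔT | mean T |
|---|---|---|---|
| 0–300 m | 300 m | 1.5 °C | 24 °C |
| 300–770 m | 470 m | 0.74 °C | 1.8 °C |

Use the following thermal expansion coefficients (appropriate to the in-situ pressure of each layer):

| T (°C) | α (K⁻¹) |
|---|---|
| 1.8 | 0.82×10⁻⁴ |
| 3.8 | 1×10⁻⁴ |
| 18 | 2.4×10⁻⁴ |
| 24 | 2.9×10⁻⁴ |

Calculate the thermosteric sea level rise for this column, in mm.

Layer 1 at 24 °C → α = 2.9×10⁻⁴ K⁻¹
Layer 2 at 1.8 °C → α = 0.82×10⁻⁴ K⁻¹
0–300 m: 1.5 × 2.9×10⁻⁴ × 300 = 0.13050 m
Layer 2: 470 × 0.82×10⁻⁴ × 0.74 = 0.0285196 m
Δh = 0.13050 + 0.0285196 = 0.1590196 m

about 159 mm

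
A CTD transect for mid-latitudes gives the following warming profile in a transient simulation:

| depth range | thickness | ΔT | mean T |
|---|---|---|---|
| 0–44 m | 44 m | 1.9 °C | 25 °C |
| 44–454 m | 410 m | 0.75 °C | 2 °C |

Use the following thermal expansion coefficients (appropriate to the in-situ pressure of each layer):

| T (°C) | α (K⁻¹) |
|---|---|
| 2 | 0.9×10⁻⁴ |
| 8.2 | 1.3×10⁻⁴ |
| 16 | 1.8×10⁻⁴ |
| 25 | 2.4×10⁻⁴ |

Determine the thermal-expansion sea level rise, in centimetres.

Layer 1 at 25 °C → α = 2.4×10⁻⁴ K⁻¹
Layer 2 at 2 °C → α = 0.9×10⁻⁴ K⁻¹
0–44 m: 1.9 × 2.4×10⁻⁴ × 44 = 0.020064 m
44–454 m: 0.75 × 410 × 0.9×10⁻⁴ = 0.027675 m
Δh = 0.020064 + 0.027675 = 0.047739 m

4.8 cm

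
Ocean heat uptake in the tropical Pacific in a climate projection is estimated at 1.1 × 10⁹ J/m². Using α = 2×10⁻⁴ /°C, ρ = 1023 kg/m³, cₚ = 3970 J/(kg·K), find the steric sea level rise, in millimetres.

54 mm

Δh = αQ/(ρcₚ) = 2×10⁻⁴ × 1.1×10⁹ / (1023 × 3970) ≈ 0.05417 m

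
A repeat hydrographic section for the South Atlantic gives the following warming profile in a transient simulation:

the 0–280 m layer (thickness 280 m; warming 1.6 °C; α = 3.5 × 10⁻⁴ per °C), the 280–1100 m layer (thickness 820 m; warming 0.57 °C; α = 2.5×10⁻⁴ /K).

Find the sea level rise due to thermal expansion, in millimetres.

Layer 1: 3.5×10⁻⁴ × 280 × 1.6 = 0.15680 m
280–1100 m: 820 × 0.57 × 2.5×10⁻⁴ = 0.11685 m
Δh = 0.15680 + 0.11685 = 0.27365 m ≈ 274 mm

Δh ≈ 274 mm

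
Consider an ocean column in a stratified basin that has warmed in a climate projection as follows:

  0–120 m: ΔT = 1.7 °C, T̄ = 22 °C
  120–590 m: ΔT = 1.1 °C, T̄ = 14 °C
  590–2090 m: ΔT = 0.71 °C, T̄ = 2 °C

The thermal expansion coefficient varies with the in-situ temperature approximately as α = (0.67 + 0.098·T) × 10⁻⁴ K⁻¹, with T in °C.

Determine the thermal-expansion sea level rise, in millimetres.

Layer 1: α = (0.67 + 0.098×22)×10⁻⁴ = 2.826×10⁻⁴ K⁻¹
Layer 2: α = (0.67 + 0.098×14)×10⁻⁴ = 2.042×10⁻⁴ K⁻¹
Layer 3: α = (0.67 + 0.098×2)×10⁻⁴ = 0.866×10⁻⁴ K⁻¹
120 × 1.7 × 2.826×10⁻⁴ = 0.0576504 m
120–590 m: 2.042×10⁻⁴ × 1.1 × 470 = 0.1055714 m
590–2090 m: 0.866×10⁻⁴ × 0.71 × 1500 = 0.092229 m
Δh = 0.0576504 + 0.1055714 + 0.092229 = 0.2554508 m ≈ 255 mm

255 mm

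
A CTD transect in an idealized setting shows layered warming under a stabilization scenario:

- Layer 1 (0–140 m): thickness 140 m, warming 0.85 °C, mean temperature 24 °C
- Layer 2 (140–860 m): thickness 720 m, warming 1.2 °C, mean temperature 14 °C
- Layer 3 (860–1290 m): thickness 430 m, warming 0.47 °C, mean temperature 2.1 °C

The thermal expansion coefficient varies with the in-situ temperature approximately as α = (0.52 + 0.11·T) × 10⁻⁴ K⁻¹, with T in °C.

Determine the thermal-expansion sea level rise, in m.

0.231 m of thermosteric rise

Layer 1: α = (0.52 + 0.11×24)×10⁻⁴ = 3.16×10⁻⁴ K⁻¹
Layer 2: α = (0.52 + 0.11×14)×10⁻⁴ = 2.06×10⁻⁴ K⁻¹
Layer 3: α = (0.52 + 0.11×2.1)×10⁻⁴ = 0.751×10⁻⁴ K⁻¹
140 × 0.85 × 3.16×10⁻⁴ = 0.037604 m
Layer 2: 1.2 × 720 × 2.06×10⁻⁴ = 0.177984 m
Layer 3: 0.751×10⁻⁴ × 0.47 × 430 = 0.01517771 m
Δh = 0.037604 + 0.177984 + 0.01517771 = 0.23076571 m ≈ 0.231 m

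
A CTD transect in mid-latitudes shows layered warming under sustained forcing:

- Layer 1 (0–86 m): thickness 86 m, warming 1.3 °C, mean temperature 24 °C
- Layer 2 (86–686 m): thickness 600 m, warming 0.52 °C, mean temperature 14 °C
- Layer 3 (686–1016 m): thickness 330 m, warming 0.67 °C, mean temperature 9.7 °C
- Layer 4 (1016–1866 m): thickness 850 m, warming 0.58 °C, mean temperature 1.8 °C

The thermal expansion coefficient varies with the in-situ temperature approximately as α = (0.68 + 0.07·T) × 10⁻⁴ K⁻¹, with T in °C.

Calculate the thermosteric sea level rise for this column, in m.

Δh ≈ 0.148 m

Layer 1: α = (0.68 + 0.07×24)×10⁻⁴ = 2.36×10⁻⁴ K⁻¹
Layer 2: α = (0.68 + 0.07×14)×10⁻⁴ = 1.66×10⁻⁴ K⁻¹
Layer 3: α = (0.68 + 0.07×9.7)×10⁻⁴ = 1.359×10⁻⁴ K⁻¹
Layer 4: α = (0.68 + 0.07×1.8)×10⁻⁴ = 0.806×10⁻⁴ K⁻¹
86 × 2.36×10⁻⁴ × 1.3 = 0.0263848 m
86–686 m: 1.66×10⁻⁴ × 0.52 × 600 = 0.051792 m
Layer 3: 1.359×10⁻⁴ × 330 × 0.67 = 0.03004749 m
1016–1866 m: 0.58 × 0.806×10⁻⁴ × 850 = 0.0397358 m
Δh = 0.0263848 + 0.051792 + 0.03004749 + 0.0397358 = 0.14796009 m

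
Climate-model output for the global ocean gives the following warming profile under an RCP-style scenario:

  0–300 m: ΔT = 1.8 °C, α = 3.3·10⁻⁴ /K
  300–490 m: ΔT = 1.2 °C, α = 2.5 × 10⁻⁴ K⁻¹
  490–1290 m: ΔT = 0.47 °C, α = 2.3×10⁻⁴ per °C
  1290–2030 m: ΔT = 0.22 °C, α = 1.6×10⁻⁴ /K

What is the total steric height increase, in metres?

0–300 m: 300 × 3.3×10⁻⁴ × 1.8 = 0.17820 m
300–490 m: 190 × 2.5×10⁻⁴ × 1.2 = 0.05700 m
Layer 3: 800 × 0.47 × 2.3×10⁻⁴ = 0.08648 m
Layer 4: 1.6×10⁻⁴ × 740 × 0.22 = 0.026048 m
Δh = 0.17820 + 0.05700 + 0.08648 + 0.026048 = 0.347728 m

0.348 m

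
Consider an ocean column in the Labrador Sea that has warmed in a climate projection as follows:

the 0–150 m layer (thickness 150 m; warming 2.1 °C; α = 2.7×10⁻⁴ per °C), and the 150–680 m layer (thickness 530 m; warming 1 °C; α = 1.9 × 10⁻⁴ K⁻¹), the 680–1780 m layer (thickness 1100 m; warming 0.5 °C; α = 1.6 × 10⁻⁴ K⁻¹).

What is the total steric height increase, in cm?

Layer 1: 2.1 × 150 × 2.7×10⁻⁴ = 0.08505 m
530 × 1 × 1.9×10⁻⁴ = 0.10070 m
Layer 3: 0.5 × 1100 × 1.6×10⁻⁴ = 0.08800 m
Δh = 0.08505 + 0.10070 + 0.08800 = 0.27375 m

Δh = 27.4 cm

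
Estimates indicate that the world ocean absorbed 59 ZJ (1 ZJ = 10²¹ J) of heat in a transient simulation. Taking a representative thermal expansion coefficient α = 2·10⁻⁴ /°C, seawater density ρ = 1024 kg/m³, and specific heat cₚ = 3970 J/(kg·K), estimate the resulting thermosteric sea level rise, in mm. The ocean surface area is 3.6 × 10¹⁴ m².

Per unit area: Q = 59×10²¹ / (3.6×10¹⁴) ≈ 1.639×10⁸ J/m²
Δh = αQ/(ρcₚ) = 2×10⁻⁴ × 1.639×10⁸ / (1024 × 3970) ≈ 0.0080634 m

Δh = 8.06 mm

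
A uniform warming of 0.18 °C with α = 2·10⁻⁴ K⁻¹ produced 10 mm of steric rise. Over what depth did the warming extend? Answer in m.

280 m

H = Δh/(αΔT) = 0.01 / (2×10⁻⁴ × 0.18) ≈ 277.8 m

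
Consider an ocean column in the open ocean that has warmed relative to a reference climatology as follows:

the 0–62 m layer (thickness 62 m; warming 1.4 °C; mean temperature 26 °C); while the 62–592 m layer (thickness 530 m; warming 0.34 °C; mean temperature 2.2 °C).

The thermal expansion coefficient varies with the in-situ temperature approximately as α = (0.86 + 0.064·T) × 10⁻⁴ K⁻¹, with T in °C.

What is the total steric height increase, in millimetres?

Δh = 39.9 mm

Layer 1: α = (0.86 + 0.064×26)×10⁻⁴ = 2.524×10⁻⁴ K⁻¹
Layer 2: α = (0.86 + 0.064×2.2)×10⁻⁴ = 1.0008×10⁻⁴ K⁻¹
0–62 m: 62 × 1.4 × 2.524×10⁻⁴ = 0.02190832 m
0.34 × 530 × 1.0008×10⁻⁴ = 0.018034416 m
Δh = 0.02190832 + 0.018034416 = 0.039942736 m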